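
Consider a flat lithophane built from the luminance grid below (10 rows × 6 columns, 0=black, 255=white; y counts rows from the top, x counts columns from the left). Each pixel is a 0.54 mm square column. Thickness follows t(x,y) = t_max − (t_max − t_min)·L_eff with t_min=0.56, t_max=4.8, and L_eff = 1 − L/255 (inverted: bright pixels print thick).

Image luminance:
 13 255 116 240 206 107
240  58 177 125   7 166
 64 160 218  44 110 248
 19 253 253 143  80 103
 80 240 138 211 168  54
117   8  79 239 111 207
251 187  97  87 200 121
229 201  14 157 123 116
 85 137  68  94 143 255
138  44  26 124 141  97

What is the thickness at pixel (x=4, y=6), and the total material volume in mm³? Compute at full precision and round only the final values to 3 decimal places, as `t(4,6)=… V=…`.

t(4,6)=3.885 V=49.517

span = t_max - t_min = 4.8 - 0.56 = 4.240
L(4,6) = 200, L_eff = 1 - 200/255 = 0.215686 (inverted)
t(4,6) = 4.8 - 4.240·0.215686 = 3.885
Σt over all 10·6 pixels = 1082552/6375 ≈ 169.8120784
V = pitch²·Σt = 0.54²·1082552/6375 = 49.517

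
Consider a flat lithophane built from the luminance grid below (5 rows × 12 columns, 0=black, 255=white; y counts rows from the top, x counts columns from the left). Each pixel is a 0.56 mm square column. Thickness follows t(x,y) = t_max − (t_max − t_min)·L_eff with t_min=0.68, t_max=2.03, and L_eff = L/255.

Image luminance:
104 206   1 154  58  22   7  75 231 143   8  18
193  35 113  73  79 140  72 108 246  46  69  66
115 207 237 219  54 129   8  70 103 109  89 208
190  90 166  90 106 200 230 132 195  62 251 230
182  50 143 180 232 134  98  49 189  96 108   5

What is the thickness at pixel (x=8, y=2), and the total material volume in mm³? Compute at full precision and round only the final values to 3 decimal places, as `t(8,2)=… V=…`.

t(8,2)=1.485 V=26.205

span = t_max - t_min = 2.03 - 0.68 = 1.350
L(8,2) = 103, L_eff = 103/255 = 0.403922
t(8,2) = 2.03 - 1.350·0.403922 = 1.485
Σt over all 5·12 pixels = 142053/1700 ≈ 83.5605882
V = pitch²·Σt = 0.56²·142053/1700 = 26.205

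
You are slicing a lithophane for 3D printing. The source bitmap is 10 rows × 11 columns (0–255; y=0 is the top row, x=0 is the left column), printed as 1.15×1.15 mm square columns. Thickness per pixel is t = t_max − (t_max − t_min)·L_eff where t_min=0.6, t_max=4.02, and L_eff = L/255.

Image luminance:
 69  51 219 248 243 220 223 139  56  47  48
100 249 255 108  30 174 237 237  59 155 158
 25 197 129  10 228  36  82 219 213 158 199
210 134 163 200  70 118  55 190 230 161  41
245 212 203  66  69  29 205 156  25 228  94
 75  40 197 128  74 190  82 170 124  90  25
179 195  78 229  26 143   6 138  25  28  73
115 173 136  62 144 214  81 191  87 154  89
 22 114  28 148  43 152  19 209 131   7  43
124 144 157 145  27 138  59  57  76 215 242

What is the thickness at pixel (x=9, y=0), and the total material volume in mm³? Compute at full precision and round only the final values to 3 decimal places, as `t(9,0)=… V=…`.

span = t_max - t_min = 4.02 - 0.6 = 3.420
L(9,0) = 47, L_eff = 47/255 = 0.184314
t(9,0) = 4.02 - 3.420·0.184314 = 3.390
Σt over all 10·11 pixels = 541074/2125 ≈ 254.6230588
V = pitch²·Σt = 1.15²·541074/2125 = 336.739

t(9,0)=3.390 V=336.739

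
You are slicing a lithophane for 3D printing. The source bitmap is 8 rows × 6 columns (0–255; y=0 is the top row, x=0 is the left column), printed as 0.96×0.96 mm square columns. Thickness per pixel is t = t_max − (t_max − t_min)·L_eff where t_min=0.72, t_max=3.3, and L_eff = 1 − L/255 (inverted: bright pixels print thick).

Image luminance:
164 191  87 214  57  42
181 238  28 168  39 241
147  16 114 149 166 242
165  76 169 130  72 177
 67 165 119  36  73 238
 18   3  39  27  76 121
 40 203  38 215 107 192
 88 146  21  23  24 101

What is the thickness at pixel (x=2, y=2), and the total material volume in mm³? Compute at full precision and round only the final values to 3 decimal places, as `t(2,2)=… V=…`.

span = t_max - t_min = 3.3 - 0.72 = 2.580
L(2,2) = 114, L_eff = 1 - 114/255 = 0.552941 (inverted)
t(2,2) = 3.3 - 2.580·0.552941 = 1.873
Σt over all 8·6 pixels = 381359/4250 ≈ 89.7315294
V = pitch²·Σt = 0.96²·381359/4250 = 82.697

t(2,2)=1.873 V=82.697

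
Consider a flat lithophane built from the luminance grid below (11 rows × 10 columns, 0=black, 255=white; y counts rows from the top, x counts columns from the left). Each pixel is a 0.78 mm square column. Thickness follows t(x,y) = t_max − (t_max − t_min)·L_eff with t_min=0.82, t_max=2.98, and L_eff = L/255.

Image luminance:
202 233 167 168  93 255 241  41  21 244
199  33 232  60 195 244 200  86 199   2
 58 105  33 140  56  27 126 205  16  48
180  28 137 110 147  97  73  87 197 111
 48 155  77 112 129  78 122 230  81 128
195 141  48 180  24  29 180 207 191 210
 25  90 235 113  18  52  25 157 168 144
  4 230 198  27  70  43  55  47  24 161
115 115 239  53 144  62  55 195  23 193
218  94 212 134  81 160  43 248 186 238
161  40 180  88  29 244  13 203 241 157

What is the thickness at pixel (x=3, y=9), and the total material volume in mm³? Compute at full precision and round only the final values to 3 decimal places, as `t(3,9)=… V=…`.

t(3,9)=1.845 V=128.774

span = t_max - t_min = 2.98 - 0.82 = 2.160
L(3,9) = 134, L_eff = 134/255 = 0.525490
t(3,9) = 2.98 - 2.160·0.525490 = 1.845
Σt over all 11·10 pixels = 449777/2125 ≈ 211.6597647
V = pitch²·Σt = 0.78²·449777/2125 = 128.774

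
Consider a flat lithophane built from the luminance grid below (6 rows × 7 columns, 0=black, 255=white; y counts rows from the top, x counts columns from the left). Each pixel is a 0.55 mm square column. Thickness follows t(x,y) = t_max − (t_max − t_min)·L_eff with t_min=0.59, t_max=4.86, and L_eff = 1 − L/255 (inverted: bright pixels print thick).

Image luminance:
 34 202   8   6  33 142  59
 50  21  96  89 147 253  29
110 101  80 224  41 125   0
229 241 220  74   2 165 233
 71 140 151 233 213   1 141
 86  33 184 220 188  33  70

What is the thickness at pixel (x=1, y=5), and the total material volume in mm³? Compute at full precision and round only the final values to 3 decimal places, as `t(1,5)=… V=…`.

t(1,5)=1.143 V=31.698

span = t_max - t_min = 4.86 - 0.59 = 4.270
L(1,5) = 33, L_eff = 1 - 33/255 = 0.870588 (inverted)
t(1,5) = 4.86 - 4.270·0.870588 = 1.143
Σt over all 6·7 pixels = 668024/6375 ≈ 104.7880784
V = pitch²·Σt = 0.55²·668024/6375 = 31.698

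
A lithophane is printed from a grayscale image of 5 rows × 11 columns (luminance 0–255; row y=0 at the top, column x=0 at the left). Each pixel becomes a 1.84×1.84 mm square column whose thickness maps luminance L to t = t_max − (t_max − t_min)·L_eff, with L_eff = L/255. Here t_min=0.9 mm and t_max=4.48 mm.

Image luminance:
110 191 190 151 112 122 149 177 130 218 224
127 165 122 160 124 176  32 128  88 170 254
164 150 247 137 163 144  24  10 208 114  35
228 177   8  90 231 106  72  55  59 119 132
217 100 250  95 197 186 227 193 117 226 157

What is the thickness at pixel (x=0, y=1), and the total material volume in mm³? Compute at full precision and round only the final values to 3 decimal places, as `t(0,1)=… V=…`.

span = t_max - t_min = 4.48 - 0.9 = 3.580
L(0,1) = 127, L_eff = 127/255 = 0.498039
t(0,1) = 4.48 - 3.580·0.498039 = 2.697
Σt over all 5·11 pixels = 858559/6375 ≈ 134.6759216
V = pitch²·Σt = 1.84²·858559/6375 = 455.959

t(0,1)=2.697 V=455.959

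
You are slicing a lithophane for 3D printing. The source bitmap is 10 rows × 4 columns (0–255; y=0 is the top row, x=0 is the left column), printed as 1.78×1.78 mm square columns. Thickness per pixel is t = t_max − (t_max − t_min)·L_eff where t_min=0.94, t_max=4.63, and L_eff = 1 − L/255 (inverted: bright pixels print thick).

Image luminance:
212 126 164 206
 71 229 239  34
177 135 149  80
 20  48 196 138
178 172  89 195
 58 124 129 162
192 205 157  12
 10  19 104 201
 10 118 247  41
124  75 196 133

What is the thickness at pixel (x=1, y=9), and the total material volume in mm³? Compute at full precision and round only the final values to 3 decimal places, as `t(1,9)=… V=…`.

span = t_max - t_min = 4.63 - 0.94 = 3.690
L(1,9) = 75, L_eff = 1 - 75/255 = 0.705882 (inverted)
t(1,9) = 4.63 - 3.690·0.705882 = 2.025
Σt over all 10·4 pixels = 7649/68 ≈ 112.4852941
V = pitch²·Σt = 1.78²·7649/68 = 356.398

t(1,9)=2.025 V=356.398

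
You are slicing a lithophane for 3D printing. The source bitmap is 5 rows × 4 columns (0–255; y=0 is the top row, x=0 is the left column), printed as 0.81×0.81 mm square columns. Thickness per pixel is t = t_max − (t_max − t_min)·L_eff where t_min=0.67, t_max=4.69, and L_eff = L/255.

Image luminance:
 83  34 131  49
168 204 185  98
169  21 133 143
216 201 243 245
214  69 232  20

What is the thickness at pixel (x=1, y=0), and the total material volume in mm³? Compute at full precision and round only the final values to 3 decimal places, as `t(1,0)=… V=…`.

t(1,0)=4.154 V=31.981

span = t_max - t_min = 4.69 - 0.67 = 4.020
L(1,0) = 34, L_eff = 34/255 = 0.133333
t(1,0) = 4.69 - 4.020·0.133333 = 4.154
Σt over all 5·4 pixels = 103582/2125 ≈ 48.7444706
V = pitch²·Σt = 0.81²·103582/2125 = 31.981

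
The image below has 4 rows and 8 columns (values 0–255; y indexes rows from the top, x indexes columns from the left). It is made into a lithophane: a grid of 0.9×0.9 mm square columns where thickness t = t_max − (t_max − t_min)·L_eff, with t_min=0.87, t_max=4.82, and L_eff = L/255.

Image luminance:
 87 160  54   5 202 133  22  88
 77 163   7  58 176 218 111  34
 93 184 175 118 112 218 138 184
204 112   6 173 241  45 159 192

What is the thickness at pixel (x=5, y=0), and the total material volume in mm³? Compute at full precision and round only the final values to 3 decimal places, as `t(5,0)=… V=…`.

span = t_max - t_min = 4.82 - 0.87 = 3.950
L(5,0) = 133, L_eff = 133/255 = 0.521569
t(5,0) = 4.82 - 3.950·0.521569 = 2.760
Σt over all 4·8 pixels = 474653/5100 ≈ 93.0692157
V = pitch²·Σt = 0.9²·474653/5100 = 75.386

t(5,0)=2.760 V=75.386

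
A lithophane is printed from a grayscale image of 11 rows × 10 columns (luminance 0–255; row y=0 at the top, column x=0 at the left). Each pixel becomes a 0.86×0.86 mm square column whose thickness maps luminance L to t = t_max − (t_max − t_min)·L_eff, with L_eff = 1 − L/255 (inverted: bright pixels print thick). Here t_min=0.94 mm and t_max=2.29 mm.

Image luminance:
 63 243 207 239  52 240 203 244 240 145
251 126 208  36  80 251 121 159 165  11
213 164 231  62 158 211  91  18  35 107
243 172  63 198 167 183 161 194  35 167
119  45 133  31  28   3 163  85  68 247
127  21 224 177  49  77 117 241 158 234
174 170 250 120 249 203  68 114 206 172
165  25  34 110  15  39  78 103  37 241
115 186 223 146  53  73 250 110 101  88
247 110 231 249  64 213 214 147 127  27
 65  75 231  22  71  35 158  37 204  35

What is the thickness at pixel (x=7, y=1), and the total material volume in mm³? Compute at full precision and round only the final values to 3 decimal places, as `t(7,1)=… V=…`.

t(7,1)=1.782 V=135.145

span = t_max - t_min = 2.29 - 0.94 = 1.350
L(7,1) = 159, L_eff = 1 - 159/255 = 0.376471 (inverted)
t(7,1) = 2.29 - 1.350·0.376471 = 1.782
Σt over all 11·10 pixels = 77659/425 ≈ 182.7270588
V = pitch²·Σt = 0.86²·77659/425 = 135.145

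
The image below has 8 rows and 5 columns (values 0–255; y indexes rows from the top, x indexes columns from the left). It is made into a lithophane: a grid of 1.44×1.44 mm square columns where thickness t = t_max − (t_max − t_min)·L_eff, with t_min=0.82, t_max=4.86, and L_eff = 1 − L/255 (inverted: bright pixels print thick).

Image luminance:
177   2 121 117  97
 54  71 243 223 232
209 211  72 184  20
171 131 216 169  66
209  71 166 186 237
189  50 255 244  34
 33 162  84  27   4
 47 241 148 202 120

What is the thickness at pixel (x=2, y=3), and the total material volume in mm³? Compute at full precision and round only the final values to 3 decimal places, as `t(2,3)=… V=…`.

span = t_max - t_min = 4.86 - 0.82 = 4.040
L(2,3) = 216, L_eff = 1 - 216/255 = 0.152941 (inverted)
t(2,3) = 4.86 - 4.040·0.152941 = 4.242
Σt over all 8·5 pixels = 152819/1275 ≈ 119.8580392
V = pitch²·Σt = 1.44²·152819/1275 = 248.538

t(2,3)=4.242 V=248.538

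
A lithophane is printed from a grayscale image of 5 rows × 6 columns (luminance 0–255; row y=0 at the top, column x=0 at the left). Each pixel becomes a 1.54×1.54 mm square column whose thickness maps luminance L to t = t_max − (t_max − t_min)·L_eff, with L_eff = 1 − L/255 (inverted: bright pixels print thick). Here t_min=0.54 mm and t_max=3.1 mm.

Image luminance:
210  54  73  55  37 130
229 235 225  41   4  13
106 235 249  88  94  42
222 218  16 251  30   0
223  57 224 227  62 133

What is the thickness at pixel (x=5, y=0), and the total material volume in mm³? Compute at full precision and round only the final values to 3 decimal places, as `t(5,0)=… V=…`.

span = t_max - t_min = 3.1 - 0.54 = 2.560
L(5,0) = 130, L_eff = 1 - 130/255 = 0.490196 (inverted)
t(5,0) = 3.1 - 2.560·0.490196 = 1.845
Σt over all 5·6 pixels = 115129/2125 ≈ 54.1783529
V = pitch²·Σt = 1.54²·115129/2125 = 128.489

t(5,0)=1.845 V=128.489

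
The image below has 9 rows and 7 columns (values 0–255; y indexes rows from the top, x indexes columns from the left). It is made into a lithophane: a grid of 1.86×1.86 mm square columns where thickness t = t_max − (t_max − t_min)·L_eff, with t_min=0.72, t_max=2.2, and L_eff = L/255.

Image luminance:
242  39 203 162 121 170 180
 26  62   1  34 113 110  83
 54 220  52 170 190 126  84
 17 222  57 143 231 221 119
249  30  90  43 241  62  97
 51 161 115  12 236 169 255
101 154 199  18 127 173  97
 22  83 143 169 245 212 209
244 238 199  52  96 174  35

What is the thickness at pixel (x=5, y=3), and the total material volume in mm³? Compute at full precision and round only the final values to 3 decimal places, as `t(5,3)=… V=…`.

t(5,3)=0.917 V=313.787

span = t_max - t_min = 2.2 - 0.72 = 1.480
L(5,3) = 221, L_eff = 221/255 = 0.866667
t(5,3) = 2.2 - 1.480·0.866667 = 0.917
Σt over all 9·7 pixels = 192738/2125 ≈ 90.7002353
V = pitch²·Σt = 1.86²·192738/2125 = 313.787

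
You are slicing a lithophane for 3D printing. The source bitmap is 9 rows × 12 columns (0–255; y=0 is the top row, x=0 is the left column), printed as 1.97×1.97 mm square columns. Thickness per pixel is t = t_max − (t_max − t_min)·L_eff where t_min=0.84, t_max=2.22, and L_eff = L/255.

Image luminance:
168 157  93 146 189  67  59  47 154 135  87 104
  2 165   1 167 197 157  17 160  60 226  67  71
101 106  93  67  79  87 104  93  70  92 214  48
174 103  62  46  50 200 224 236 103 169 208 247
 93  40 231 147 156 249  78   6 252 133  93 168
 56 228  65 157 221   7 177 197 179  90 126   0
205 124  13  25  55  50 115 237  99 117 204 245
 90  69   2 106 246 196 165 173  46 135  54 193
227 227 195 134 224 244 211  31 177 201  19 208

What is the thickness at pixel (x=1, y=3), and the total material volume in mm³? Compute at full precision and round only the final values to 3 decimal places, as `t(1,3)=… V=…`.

t(1,3)=1.663 V=638.907

span = t_max - t_min = 2.22 - 0.84 = 1.380
L(1,3) = 103, L_eff = 103/255 = 0.403922
t(1,3) = 2.22 - 1.380·0.403922 = 1.663
Σt over all 9·12 pixels = 699671/4250 ≈ 164.6284706
V = pitch²·Σt = 1.97²·699671/4250 = 638.907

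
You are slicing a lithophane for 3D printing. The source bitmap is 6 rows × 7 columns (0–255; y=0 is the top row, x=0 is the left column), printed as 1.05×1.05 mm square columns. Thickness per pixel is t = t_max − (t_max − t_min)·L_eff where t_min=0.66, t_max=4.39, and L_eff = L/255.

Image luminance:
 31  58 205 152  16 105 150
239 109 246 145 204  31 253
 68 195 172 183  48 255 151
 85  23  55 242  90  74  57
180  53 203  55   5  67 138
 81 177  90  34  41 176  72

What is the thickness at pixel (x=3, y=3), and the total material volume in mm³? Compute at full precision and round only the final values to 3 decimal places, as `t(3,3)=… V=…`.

span = t_max - t_min = 4.39 - 0.66 = 3.730
L(3,3) = 242, L_eff = 242/255 = 0.949020
t(3,3) = 4.39 - 3.730·0.949020 = 0.850
Σt over all 6·7 pixels = 707867/6375 ≈ 111.0379608
V = pitch²·Σt = 1.05²·707867/6375 = 122.419

t(3,3)=0.850 V=122.419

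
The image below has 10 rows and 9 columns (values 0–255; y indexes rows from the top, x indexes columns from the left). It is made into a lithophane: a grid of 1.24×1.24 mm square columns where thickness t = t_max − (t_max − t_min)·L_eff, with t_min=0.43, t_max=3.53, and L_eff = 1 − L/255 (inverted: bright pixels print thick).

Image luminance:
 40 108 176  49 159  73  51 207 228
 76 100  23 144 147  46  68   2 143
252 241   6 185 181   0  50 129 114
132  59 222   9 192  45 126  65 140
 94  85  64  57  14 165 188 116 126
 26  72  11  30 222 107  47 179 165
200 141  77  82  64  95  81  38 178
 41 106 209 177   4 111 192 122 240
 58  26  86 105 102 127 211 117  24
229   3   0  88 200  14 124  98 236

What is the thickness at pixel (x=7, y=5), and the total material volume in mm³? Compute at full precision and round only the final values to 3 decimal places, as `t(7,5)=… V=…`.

t(7,5)=2.606 V=241.980

span = t_max - t_min = 3.53 - 0.43 = 3.100
L(7,5) = 179, L_eff = 1 - 179/255 = 0.298039 (inverted)
t(7,5) = 3.53 - 3.100·0.298039 = 2.606
Σt over all 10·9 pixels = 133769/850 ≈ 157.3752941
V = pitch²·Σt = 1.24²·133769/850 = 241.980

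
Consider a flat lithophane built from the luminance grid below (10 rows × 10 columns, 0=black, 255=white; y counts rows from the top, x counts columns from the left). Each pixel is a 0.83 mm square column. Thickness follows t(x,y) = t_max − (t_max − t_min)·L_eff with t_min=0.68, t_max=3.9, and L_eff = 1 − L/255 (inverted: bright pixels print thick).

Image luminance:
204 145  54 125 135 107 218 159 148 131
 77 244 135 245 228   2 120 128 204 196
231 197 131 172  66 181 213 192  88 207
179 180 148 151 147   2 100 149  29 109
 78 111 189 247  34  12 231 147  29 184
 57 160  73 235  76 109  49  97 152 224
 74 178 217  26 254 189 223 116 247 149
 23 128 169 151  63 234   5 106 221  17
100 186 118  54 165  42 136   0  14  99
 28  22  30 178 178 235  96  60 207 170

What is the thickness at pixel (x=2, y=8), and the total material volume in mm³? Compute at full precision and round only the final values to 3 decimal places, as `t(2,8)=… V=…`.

t(2,8)=2.170 V=162.360

span = t_max - t_min = 3.9 - 0.68 = 3.220
L(2,8) = 118, L_eff = 1 - 118/255 = 0.537255 (inverted)
t(2,8) = 3.9 - 3.220·0.537255 = 2.170
Σt over all 10·10 pixels = 3004919/12750 ≈ 235.6799216
V = pitch²·Σt = 0.83²·3004919/12750 = 162.360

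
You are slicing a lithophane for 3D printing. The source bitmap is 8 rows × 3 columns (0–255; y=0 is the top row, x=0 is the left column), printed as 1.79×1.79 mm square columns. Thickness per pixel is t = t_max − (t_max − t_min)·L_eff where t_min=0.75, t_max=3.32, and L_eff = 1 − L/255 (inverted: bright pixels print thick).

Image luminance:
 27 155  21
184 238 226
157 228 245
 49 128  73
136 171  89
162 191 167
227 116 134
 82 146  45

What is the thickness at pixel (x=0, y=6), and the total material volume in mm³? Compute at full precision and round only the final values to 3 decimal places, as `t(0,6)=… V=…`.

span = t_max - t_min = 3.32 - 0.75 = 2.570
L(0,6) = 227, L_eff = 1 - 227/255 = 0.109804 (inverted)
t(0,6) = 3.32 - 2.570·0.109804 = 3.038
Σt over all 8·3 pixels = 1332029/25500 ≈ 52.2364314
V = pitch²·Σt = 1.79²·1332029/25500 = 167.371

t(0,6)=3.038 V=167.371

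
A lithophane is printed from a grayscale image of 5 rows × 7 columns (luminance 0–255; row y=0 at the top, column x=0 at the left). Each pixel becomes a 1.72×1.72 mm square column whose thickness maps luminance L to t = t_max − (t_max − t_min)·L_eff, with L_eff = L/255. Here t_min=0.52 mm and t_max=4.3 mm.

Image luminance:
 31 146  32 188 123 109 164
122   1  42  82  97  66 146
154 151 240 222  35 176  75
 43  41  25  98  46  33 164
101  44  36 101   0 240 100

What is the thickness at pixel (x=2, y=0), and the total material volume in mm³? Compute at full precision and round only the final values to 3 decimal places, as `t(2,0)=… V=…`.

span = t_max - t_min = 4.3 - 0.52 = 3.780
L(2,0) = 32, L_eff = 32/255 = 0.125490
t(2,0) = 4.3 - 3.780·0.125490 = 3.826
Σt over all 5·7 pixels = 420763/4250 ≈ 99.0030588
V = pitch²·Σt = 1.72²·420763/4250 = 292.891

t(2,0)=3.826 V=292.891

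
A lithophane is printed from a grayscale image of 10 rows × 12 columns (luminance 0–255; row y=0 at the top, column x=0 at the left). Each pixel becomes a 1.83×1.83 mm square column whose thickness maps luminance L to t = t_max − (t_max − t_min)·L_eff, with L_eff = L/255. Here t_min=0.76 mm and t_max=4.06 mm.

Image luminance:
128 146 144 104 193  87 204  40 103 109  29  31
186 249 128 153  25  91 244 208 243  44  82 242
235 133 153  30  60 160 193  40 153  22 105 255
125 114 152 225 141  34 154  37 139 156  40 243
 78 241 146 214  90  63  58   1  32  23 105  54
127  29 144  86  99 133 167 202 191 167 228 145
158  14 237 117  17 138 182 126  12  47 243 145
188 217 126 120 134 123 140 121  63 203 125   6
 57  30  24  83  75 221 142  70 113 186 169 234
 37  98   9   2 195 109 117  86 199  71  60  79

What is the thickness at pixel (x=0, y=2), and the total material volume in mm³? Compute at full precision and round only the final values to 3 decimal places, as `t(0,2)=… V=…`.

t(0,2)=1.019 V=998.709

span = t_max - t_min = 4.06 - 0.76 = 3.300
L(0,2) = 235, L_eff = 235/255 = 0.921569
t(0,2) = 4.06 - 3.300·0.921569 = 1.019
Σt over all 10·12 pixels = 298.22
V = pitch²·Σt = 1.83²·298.22 = 998.709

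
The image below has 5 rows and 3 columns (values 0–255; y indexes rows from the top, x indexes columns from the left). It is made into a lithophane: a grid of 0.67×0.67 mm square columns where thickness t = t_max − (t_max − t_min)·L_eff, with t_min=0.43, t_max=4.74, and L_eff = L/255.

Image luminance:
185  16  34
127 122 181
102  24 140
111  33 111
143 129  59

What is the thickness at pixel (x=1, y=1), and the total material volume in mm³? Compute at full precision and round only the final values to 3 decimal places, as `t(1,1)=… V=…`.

span = t_max - t_min = 4.74 - 0.43 = 4.310
L(1,1) = 122, L_eff = 122/255 = 0.478431
t(1,1) = 4.74 - 4.310·0.478431 = 2.678
Σt over all 5·3 pixels = 1159223/25500 ≈ 45.4597255
V = pitch²·Σt = 0.67²·1159223/25500 = 20.407

t(1,1)=2.678 V=20.407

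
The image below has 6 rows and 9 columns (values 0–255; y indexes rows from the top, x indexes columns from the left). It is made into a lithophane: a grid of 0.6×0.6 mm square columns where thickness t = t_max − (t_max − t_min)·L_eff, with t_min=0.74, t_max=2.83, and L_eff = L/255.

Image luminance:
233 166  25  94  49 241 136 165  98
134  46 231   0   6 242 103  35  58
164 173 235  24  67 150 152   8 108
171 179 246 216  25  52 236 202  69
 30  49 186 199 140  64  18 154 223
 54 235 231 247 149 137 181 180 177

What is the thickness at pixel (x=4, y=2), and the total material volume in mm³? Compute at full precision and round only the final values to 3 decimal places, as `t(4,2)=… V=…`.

span = t_max - t_min = 2.83 - 0.74 = 2.090
L(4,2) = 67, L_eff = 67/255 = 0.262745
t(4,2) = 2.83 - 2.090·0.262745 = 2.281
Σt over all 6·9 pixels = 2393573/25500 ≈ 93.8656078
V = pitch²·Σt = 0.6²·2393573/25500 = 33.792

t(4,2)=2.281 V=33.792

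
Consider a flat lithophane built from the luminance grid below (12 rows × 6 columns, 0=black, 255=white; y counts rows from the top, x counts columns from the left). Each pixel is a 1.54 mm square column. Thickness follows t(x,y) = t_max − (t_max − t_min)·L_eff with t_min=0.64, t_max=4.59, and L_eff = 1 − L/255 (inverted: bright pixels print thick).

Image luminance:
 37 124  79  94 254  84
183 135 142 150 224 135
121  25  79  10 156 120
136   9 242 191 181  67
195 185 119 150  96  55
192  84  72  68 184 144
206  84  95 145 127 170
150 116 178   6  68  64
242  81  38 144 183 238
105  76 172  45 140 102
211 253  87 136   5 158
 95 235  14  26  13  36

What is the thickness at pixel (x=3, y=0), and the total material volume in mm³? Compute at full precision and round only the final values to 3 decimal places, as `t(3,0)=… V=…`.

span = t_max - t_min = 4.59 - 0.64 = 3.950
L(3,0) = 94, L_eff = 1 - 94/255 = 0.631373 (inverted)
t(3,0) = 4.59 - 3.950·0.631373 = 2.096
Σt over all 12·6 pixels = 154587/850 ≈ 181.8670588
V = pitch²·Σt = 1.54²·154587/850 = 431.316

t(3,0)=2.096 V=431.316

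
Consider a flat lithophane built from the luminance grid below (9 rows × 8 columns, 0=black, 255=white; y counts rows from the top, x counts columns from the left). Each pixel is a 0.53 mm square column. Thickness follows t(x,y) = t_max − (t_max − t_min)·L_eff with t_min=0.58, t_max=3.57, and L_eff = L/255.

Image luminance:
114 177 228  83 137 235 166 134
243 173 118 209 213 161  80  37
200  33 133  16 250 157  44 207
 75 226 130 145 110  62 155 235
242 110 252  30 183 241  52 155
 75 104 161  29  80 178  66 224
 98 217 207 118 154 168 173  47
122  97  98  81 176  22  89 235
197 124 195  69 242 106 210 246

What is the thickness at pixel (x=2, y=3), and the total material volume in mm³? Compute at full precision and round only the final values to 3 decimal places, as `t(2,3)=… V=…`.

t(2,3)=2.046 V=38.083

span = t_max - t_min = 3.57 - 0.58 = 2.990
L(2,3) = 130, L_eff = 130/255 = 0.509804
t(2,3) = 3.57 - 2.990·0.509804 = 2.046
Σt over all 9·8 pixels = 1152393/8500 ≈ 135.5756471
V = pitch²·Σt = 0.53²·1152393/8500 = 38.083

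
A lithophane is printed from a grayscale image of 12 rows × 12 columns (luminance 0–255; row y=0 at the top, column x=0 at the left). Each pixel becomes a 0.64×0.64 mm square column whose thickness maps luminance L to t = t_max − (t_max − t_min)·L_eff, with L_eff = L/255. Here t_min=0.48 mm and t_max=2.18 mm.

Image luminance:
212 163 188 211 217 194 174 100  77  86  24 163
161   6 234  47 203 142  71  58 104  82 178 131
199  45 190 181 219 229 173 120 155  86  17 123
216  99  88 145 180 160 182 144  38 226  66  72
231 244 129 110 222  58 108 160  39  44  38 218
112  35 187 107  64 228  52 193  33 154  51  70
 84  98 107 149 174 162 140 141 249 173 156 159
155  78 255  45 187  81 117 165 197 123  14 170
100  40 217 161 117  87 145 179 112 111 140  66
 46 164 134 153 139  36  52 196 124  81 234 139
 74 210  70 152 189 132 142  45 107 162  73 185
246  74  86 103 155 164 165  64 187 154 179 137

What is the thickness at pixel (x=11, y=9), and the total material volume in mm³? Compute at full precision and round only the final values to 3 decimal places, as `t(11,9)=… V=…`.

span = t_max - t_min = 2.18 - 0.48 = 1.700
L(11,9) = 139, L_eff = 139/255 = 0.545098
t(11,9) = 2.18 - 1.700·0.545098 = 1.253
Σt over all 12·12 pixels = 5603/30 ≈ 186.7666667
V = pitch²·Σt = 0.64²·5603/30 = 76.500

t(11,9)=1.253 V=76.500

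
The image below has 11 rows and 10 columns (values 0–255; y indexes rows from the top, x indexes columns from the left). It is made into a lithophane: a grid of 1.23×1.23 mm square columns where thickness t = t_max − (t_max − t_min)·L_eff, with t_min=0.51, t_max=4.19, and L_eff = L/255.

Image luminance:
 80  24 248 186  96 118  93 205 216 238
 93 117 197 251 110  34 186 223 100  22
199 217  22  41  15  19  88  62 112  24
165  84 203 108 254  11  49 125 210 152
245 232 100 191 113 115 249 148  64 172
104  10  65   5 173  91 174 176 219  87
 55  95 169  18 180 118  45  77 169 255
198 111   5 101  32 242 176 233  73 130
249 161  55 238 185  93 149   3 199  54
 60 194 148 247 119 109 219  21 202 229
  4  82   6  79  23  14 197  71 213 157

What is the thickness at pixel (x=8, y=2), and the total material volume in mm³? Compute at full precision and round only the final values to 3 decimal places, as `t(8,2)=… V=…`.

span = t_max - t_min = 4.19 - 0.51 = 3.680
L(8,2) = 112, L_eff = 112/255 = 0.439216
t(8,2) = 4.19 - 3.680·0.439216 = 2.574
Σt over all 11·10 pixels = 1100649/4250 ≈ 258.9762353
V = pitch²·Σt = 1.23²·1100649/4250 = 391.805

t(8,2)=2.574 V=391.805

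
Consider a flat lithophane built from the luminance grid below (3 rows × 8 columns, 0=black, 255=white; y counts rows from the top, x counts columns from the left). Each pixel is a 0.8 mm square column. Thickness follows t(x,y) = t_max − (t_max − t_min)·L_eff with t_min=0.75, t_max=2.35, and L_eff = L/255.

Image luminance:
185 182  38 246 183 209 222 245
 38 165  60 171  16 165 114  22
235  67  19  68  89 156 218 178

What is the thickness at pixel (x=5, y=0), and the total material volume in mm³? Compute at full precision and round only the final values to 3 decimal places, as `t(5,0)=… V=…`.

span = t_max - t_min = 2.35 - 0.75 = 1.600
L(5,0) = 209, L_eff = 209/255 = 0.819608
t(5,0) = 2.35 - 1.600·0.819608 = 1.039
Σt over all 3·8 pixels = 15194/425 ≈ 35.7505882
V = pitch²·Σt = 0.8²·15194/425 = 22.880

t(5,0)=1.039 V=22.880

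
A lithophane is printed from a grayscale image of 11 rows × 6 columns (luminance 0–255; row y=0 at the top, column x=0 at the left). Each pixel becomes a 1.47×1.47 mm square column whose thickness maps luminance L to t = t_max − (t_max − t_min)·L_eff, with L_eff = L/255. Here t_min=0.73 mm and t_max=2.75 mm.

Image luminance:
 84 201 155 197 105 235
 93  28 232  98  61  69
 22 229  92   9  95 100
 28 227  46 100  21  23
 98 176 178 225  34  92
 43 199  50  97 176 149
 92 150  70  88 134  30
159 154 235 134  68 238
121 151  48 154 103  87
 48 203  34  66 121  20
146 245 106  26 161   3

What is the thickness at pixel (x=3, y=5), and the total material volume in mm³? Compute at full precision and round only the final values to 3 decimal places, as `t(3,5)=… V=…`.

span = t_max - t_min = 2.75 - 0.73 = 2.020
L(3,5) = 97, L_eff = 97/255 = 0.380392
t(3,5) = 2.75 - 2.020·0.380392 = 1.982
Σt over all 11·6 pixels = 1560463/12750 ≈ 122.3892549
V = pitch²·Σt = 1.47²·1560463/12750 = 264.471

t(3,5)=1.982 V=264.471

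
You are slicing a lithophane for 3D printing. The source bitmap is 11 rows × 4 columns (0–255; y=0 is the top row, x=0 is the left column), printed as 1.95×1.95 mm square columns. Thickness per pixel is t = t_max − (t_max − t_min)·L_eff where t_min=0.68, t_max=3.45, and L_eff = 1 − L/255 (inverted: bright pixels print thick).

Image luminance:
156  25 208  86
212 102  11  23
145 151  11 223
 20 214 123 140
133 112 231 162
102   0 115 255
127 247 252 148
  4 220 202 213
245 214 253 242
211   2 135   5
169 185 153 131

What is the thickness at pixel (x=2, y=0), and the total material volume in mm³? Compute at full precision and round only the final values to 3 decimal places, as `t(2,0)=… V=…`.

span = t_max - t_min = 3.45 - 0.68 = 2.770
L(2,0) = 208, L_eff = 1 - 208/255 = 0.184314 (inverted)
t(2,0) = 3.45 - 2.770·0.184314 = 2.939
Σt over all 11·4 pixels = 418841/4250 ≈ 98.5508235
V = pitch²·Σt = 1.95²·418841/4250 = 374.740

t(2,0)=2.939 V=374.740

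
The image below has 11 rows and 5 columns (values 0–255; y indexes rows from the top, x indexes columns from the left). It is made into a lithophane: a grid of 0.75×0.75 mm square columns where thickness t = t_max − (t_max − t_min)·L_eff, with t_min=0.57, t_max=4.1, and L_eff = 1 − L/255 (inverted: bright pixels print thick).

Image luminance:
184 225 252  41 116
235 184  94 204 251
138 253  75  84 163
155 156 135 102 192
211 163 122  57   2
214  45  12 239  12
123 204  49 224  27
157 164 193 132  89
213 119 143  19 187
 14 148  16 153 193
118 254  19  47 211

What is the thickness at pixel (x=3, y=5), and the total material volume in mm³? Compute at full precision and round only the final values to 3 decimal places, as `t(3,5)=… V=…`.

span = t_max - t_min = 4.1 - 0.57 = 3.530
L(3,5) = 239, L_eff = 1 - 239/255 = 0.062745 (inverted)
t(3,5) = 4.1 - 3.530·0.062745 = 3.879
Σt over all 11·5 pixels = 3458221/25500 ≈ 135.6165098
V = pitch²·Σt = 0.75²·3458221/25500 = 76.284

t(3,5)=3.879 V=76.284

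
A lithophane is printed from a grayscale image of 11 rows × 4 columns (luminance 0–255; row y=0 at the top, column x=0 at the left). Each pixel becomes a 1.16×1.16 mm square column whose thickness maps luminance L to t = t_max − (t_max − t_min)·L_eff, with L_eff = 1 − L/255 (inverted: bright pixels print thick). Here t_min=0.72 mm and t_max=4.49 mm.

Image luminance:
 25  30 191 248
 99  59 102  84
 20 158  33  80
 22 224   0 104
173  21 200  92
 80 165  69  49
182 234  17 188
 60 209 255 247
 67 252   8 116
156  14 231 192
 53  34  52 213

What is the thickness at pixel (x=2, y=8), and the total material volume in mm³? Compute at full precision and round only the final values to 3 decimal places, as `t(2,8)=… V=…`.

t(2,8)=0.838 V=144.246

span = t_max - t_min = 4.49 - 0.72 = 3.770
L(2,8) = 8, L_eff = 1 - 8/255 = 0.968627 (inverted)
t(2,8) = 4.49 - 3.770·0.968627 = 0.838
Σt over all 11·4 pixels = 683389/6375 ≈ 107.1982745
V = pitch²·Σt = 1.16²·683389/6375 = 144.246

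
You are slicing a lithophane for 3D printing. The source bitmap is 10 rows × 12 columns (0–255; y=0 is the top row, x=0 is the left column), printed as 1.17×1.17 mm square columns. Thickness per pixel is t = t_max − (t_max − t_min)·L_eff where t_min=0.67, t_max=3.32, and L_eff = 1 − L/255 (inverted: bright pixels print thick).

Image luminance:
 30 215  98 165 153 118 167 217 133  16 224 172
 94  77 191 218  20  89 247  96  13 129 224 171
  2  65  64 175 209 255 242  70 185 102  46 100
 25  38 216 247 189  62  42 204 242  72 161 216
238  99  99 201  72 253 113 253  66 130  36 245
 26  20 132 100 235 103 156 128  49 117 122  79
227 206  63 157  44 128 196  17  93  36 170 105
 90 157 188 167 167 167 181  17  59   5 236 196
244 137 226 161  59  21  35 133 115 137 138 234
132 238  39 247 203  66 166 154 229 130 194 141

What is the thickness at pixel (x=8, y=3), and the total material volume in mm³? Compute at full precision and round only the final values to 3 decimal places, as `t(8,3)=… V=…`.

span = t_max - t_min = 3.32 - 0.67 = 2.650
L(8,3) = 242, L_eff = 1 - 242/255 = 0.050980 (inverted)
t(8,3) = 3.32 - 2.650·0.050980 = 3.185
Σt over all 10·12 pixels = 1270177/5100 ≈ 249.0543137
V = pitch²·Σt = 1.17²·1270177/5100 = 340.930

t(8,3)=3.185 V=340.930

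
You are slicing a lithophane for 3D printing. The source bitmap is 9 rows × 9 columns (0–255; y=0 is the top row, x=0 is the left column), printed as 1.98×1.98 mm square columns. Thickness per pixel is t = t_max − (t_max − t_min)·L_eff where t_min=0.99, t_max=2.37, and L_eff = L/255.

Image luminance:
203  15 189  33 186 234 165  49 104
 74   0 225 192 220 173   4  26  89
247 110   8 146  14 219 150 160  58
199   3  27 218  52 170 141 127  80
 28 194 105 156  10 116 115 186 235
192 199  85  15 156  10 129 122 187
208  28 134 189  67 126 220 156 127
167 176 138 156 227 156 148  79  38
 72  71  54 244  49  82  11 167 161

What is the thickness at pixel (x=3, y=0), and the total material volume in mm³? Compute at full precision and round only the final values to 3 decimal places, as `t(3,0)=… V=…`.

span = t_max - t_min = 2.37 - 0.99 = 1.380
L(3,0) = 33, L_eff = 33/255 = 0.129412
t(3,0) = 2.37 - 1.380·0.129412 = 2.191
Σt over all 9·9 pixels = 1171699/8500 ≈ 137.8469412
V = pitch²·Σt = 1.98²·1171699/8500 = 540.415

t(3,0)=2.191 V=540.415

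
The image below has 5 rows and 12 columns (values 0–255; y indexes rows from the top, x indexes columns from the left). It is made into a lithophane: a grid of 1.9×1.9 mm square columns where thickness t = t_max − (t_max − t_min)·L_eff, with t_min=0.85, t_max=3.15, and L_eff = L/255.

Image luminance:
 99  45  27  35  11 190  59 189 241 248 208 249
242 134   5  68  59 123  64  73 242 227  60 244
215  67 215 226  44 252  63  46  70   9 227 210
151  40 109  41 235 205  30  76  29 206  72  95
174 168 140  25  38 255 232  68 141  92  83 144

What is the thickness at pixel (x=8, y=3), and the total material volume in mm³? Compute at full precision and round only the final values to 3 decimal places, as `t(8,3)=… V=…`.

span = t_max - t_min = 3.15 - 0.85 = 2.300
L(8,3) = 29, L_eff = 29/255 = 0.113725
t(8,3) = 3.15 - 2.300·0.113725 = 2.888
Σt over all 5·12 pixels = 20423/170 ≈ 120.1352941
V = pitch²·Σt = 1.9²·20423/170 = 433.688

t(8,3)=2.888 V=433.688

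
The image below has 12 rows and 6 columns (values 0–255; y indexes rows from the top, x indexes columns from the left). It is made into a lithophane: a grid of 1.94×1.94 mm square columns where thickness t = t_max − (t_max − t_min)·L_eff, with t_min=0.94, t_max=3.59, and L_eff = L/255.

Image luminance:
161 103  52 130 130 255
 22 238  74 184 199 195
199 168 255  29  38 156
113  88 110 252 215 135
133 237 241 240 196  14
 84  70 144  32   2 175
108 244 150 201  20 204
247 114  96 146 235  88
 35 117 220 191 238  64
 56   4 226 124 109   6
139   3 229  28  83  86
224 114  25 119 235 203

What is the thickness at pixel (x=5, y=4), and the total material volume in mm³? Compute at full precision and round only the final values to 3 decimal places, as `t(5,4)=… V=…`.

span = t_max - t_min = 3.59 - 0.94 = 2.650
L(5,4) = 14, L_eff = 14/255 = 0.054902
t(5,4) = 3.59 - 2.650·0.054902 = 3.445
Σt over all 12·6 pixels = 199712/1275 ≈ 156.6368627
V = pitch²·Σt = 1.94²·199712/1275 = 589.518

t(5,4)=3.445 V=589.518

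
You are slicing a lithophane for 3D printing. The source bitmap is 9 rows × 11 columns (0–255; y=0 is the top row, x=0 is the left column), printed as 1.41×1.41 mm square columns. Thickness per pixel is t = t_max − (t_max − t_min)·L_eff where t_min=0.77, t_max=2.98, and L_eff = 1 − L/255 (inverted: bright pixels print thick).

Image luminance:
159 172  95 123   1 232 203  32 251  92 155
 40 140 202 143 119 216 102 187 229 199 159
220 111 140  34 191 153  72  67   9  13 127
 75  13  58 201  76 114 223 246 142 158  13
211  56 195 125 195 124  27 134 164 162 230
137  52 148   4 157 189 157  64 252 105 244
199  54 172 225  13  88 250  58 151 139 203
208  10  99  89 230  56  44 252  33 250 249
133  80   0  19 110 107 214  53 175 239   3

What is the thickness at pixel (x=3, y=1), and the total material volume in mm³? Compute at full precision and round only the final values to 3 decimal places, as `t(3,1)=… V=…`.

span = t_max - t_min = 2.98 - 0.77 = 2.210
L(3,1) = 143, L_eff = 1 - 143/255 = 0.439216 (inverted)
t(3,1) = 2.98 - 2.210·0.439216 = 2.009
Σt over all 9·11 pixels = 189.278
V = pitch²·Σt = 1.41²·189.278 = 376.304

t(3,1)=2.009 V=376.304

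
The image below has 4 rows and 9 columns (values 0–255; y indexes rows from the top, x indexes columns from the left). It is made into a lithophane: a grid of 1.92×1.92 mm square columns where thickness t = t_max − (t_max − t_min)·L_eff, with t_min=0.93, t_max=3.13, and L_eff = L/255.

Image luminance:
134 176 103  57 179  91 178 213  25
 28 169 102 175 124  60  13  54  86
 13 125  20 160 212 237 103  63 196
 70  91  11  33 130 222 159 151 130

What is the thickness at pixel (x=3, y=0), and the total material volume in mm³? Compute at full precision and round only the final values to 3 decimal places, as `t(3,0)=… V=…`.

span = t_max - t_min = 3.13 - 0.93 = 2.200
L(3,0) = 57, L_eff = 57/255 = 0.223529
t(3,0) = 3.13 - 2.200·0.223529 = 2.638
Σt over all 4·9 pixels = 98644/1275 ≈ 77.3678431
V = pitch²·Σt = 1.92²·98644/1275 = 285.209

t(3,0)=2.638 V=285.209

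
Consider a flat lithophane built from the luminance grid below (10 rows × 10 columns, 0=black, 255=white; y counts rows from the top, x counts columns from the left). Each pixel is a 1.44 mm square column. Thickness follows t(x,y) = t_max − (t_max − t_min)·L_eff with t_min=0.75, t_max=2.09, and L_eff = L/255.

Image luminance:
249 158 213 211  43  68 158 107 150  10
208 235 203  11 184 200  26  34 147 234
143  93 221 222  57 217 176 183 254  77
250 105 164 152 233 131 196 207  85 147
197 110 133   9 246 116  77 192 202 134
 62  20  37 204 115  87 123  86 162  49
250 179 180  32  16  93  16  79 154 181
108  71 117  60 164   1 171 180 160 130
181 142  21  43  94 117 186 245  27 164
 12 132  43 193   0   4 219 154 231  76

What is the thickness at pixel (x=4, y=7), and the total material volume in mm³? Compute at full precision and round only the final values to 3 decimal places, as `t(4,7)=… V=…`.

span = t_max - t_min = 2.09 - 0.75 = 1.340
L(4,7) = 164, L_eff = 164/255 = 0.643137
t(4,7) = 2.09 - 1.340·0.643137 = 1.228
Σt over all 10·10 pixels = 594589/4250 ≈ 139.9032941
V = pitch²·Σt = 1.44²·594589/4250 = 290.103

t(4,7)=1.228 V=290.103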